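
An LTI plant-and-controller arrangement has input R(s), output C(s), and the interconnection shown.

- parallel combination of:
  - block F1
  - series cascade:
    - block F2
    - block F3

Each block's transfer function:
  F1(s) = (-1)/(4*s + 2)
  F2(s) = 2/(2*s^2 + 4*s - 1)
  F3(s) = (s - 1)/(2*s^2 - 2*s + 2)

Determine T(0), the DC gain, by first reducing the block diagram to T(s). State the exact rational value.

[1] cascade F2, F3: (s - 1)/(2*s^4 + 2*s^3 - 3*s^2 + 5*s - 1)
[2] sum the parallel branches F1, (F2*F3): (-2*s^4 - 2*s^3 + 7*s^2 - 7*s - 1)/(8*s^5 + 12*s^4 - 8*s^3 + 14*s^2 + 6*s - 2)
The step-2 result is T(s). Setting s = 0: T(0) = -1/(-2) = 1/2.

Therefore the answer is 1/2.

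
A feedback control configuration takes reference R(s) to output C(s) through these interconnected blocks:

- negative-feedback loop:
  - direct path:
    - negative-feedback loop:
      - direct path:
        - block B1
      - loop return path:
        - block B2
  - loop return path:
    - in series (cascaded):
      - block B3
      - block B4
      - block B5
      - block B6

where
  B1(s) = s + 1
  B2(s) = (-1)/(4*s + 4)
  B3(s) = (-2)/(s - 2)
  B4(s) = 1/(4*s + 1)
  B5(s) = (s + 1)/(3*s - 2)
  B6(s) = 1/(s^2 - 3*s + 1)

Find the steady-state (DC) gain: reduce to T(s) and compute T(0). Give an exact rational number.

Step 1 - collapse the loop (B1 forward, B2 return) = 4*s/3 + 4/3
Step 2 - combine B3, B4, B5, B6 in series = (-2*s - 2)/(12*s^5 - 65*s^4 + 107*s^3 - 49*s^2 - 4*s + 4)
Step 3 - collapse the loop ([B1/(1+B1*B2)] forward, (B3*B4*B5*B6) return) = (48*s^6 - 212*s^5 + 168*s^4 + 232*s^3 - 212*s^2 + 16)/(36*s^5 - 195*s^4 + 321*s^3 - 155*s^2 - 28*s + 4)
Step 3 gives the overall T(s). Then T(0) = 16/4 = 4.

Therefore the answer is 4.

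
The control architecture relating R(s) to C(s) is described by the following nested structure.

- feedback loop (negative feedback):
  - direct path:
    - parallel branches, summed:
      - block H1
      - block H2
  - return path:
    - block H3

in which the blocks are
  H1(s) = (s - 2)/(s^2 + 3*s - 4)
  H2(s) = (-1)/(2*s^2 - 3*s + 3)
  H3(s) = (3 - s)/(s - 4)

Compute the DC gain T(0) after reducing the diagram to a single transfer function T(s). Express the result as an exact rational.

Step 1: combine H1, H2 in parallel -> (2*s^3 - 8*s^2 + 6*s - 2)/(2*s^4 + 3*s^3 - 14*s^2 + 21*s - 12)
Step 2: feedback reduction of (H1+H2), H3 -> (2*s^4 - 16*s^3 + 38*s^2 - 26*s + 8)/(2*s^5 - 7*s^4 - 12*s^3 + 47*s^2 - 76*s + 42)
Evaluating the step-2 result (the overall T(s)) at s = 0 gives T(0) = 8/42 = 4/21.

Therefore the answer is 4/21.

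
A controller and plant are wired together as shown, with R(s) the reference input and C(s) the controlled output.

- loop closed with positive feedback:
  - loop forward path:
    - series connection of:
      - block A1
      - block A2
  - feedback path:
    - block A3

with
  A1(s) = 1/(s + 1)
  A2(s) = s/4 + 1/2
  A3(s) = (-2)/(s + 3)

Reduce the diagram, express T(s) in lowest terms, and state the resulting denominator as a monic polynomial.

The answer is s^2 + 9*s/2 + 4.

Reasoning:
1. multiply A1, A2 (series) -> (s + 2)/(4*s + 4)
2. feedback reduction of (A1*A2), A3 -> (s^2 + 5*s + 6)/(4*s^2 + 18*s + 16)
No further cancellation is possible in the step-2 result, so that is T(s). Its denominator becomes monic after dividing by the leading coefficient 4.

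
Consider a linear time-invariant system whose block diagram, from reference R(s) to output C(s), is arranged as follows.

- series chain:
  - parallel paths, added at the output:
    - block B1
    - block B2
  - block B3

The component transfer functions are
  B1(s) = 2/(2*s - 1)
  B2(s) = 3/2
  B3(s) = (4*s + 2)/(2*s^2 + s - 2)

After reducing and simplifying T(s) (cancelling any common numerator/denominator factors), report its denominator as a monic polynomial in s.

The answer is s^3 - 5*s/4 + 1/2.

Reasoning:
(1) parallel reduction of B1, B2 -> (6*s + 1)/(4*s - 2)
(2) reduce the series chain (B1+B2), B3 -> (12*s^2 + 8*s + 1)/(4*s^3 - 5*s + 2)
The result of step 2 is T(s) in lowest terms. Its denominator has leading coefficient 4; dividing the denominator through by 4 makes it monic.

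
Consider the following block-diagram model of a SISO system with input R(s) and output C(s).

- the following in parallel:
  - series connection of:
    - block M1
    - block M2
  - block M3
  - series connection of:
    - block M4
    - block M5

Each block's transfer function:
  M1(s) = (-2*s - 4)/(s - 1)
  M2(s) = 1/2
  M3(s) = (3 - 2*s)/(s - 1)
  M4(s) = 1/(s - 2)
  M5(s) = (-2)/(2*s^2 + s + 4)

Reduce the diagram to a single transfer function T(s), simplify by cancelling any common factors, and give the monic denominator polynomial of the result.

Step 1: cascade M1, M2; result (-s - 2)/(s - 1)
Step 2: cascade M4, M5; result (-2)/(2*s^3 - 3*s^2 + 2*s - 8)
Step 3: add (M1*M2), M3, (M4*M5) (parallel); result (-6*s^4 + 11*s^3 - 9*s^2 + 24*s - 6)/(2*s^4 - 5*s^3 + 5*s^2 - 10*s + 8)
No further cancellation is possible in the step-3 result, so that is T(s). Its denominator becomes monic after dividing by the leading coefficient 2.

Final answer: s^4 - 5*s^3/2 + 5*s^2/2 - 5*s + 4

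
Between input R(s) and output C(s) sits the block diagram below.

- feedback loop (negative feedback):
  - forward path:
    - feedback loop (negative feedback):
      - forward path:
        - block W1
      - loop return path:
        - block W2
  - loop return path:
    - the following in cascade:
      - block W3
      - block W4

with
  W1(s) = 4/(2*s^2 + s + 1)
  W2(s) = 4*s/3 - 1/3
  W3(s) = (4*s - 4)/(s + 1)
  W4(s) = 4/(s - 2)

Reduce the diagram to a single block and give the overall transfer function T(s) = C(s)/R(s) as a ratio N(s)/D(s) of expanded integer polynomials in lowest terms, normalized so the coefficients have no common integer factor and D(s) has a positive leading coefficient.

Answer: (12*s^2 - 12*s - 24)/(6*s^4 + 13*s^3 - 32*s^2 + 155*s - 190)

Working:
[1] close the feedback loop around W1, W2; result 12/(6*s^2 + 19*s - 1)
[2] combine W3, W4 in series; result (16*s - 16)/(s^2 - s - 2)
[3] reduce the feedback loop with forward [W1/(1+W1*W2)] and return (W3*W4), which is the overall transfer function T(s) = C(s)/R(s) in lowest terms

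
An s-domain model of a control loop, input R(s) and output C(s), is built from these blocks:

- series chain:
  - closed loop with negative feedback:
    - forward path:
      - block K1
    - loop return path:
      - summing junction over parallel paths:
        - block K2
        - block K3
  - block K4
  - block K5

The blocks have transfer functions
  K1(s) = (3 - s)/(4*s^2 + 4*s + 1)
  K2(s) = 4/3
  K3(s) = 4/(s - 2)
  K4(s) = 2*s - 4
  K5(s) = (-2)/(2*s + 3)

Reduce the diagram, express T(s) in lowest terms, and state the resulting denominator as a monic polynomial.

Step 1: add K2, K3 (parallel): (4*s + 4)/(3*s - 6)
Step 2: apply the feedback formula to K1, (K2+K3): (-3*s^2 + 15*s - 18)/(12*s^3 - 16*s^2 - 13*s + 6)
Step 3: series reduction of [K1/(1+K1*(K2+K3))], K4, K5: (12*s^3 - 84*s^2 + 192*s - 144)/(24*s^4 + 4*s^3 - 74*s^2 - 27*s + 18)
T(s) is the step-3 result (common factors already cancelled). Leading coefficient of the denominator: 24. Divide through by 24 for the monic polynomial.

Final answer: s^4 + s^3/6 - 37*s^2/12 - 9*s/8 + 3/4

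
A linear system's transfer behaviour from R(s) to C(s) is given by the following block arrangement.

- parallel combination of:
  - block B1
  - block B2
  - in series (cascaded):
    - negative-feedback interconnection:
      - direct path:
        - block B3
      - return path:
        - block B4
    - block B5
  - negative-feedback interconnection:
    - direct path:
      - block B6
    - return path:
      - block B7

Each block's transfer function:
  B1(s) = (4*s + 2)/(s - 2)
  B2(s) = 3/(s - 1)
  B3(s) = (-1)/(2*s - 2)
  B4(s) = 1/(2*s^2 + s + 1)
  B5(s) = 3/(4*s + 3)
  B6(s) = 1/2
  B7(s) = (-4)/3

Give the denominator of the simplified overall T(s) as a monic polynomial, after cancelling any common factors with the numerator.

1. apply the feedback formula to B3, B4 -> (-2*s^2 - s - 1)/(4*s^3 - 2*s^2 - 3)
2. combine [B3/(1+B3*B4)], B5 in series -> (-6*s^2 - 3*s - 3)/(16*s^4 + 4*s^3 - 6*s^2 - 12*s - 9)
3. reduce the feedback loop with forward B6 and return B7 -> 3/2
4. sum the parallel branches B1, B2, ([B3/(1+B3*B4)]*B5), [B6/(1+B6*B7)] -> (176*s^6 - 68*s^5 - 266*s^4 - 100*s^3 + 33*s^2 + 189*s + 78)/(32*s^6 - 88*s^5 + 28*s^4 + 28*s^3 + 30*s^2 + 6*s - 36)
That last expression is T(s), already simplified. Scaling its denominator by 1/32 (the reciprocal of the leading coefficient) yields the monic denominator.

Final answer: s^6 - 11*s^5/4 + 7*s^4/8 + 7*s^3/8 + 15*s^2/16 + 3*s/16 - 9/8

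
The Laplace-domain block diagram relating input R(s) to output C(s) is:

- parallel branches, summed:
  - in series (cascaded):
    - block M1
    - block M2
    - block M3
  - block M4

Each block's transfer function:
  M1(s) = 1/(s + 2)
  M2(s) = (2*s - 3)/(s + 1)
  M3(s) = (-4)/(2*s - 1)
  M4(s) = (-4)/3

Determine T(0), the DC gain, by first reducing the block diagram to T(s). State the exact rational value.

Step 1 - multiply M1, M2, M3 (series) -> (12 - 8*s)/(2*s^3 + 5*s^2 + s - 2)
Step 2 - parallel reduction of (M1*M2*M3), M4 -> (-8*s^3 - 20*s^2 - 28*s + 44)/(6*s^3 + 15*s^2 + 3*s - 6)
Evaluating the step-2 result (the overall T(s)) at s = 0 gives T(0) = 44/(-6) = -22/3.

Therefore the answer is -22/3.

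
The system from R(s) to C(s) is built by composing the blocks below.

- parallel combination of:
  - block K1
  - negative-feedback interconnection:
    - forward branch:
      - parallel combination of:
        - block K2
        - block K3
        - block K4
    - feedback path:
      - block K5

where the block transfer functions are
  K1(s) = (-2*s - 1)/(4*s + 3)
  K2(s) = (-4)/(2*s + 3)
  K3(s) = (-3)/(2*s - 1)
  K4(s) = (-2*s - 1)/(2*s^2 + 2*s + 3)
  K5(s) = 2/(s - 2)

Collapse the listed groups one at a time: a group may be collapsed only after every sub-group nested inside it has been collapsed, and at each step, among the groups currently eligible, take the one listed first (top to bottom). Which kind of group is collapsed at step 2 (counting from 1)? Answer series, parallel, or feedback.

Step 1 - combine K2, K3, K4 in parallel
Step 2 - reduce the feedback loop with forward (K2+K3+K4) and return K5
Step 3 - combine K1, [(K2+K3+K4)/(1+(K2+K3+K4)*K5)] in parallel
Step 2 collapses a feedback group.

Final answer: feedback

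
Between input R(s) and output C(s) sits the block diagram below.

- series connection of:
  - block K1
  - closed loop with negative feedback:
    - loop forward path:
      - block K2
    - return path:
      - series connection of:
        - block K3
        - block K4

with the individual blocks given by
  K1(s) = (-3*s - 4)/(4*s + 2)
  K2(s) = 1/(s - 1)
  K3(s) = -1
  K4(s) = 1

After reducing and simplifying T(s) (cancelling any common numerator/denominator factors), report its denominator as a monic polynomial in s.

Answer: s^2 - 3*s/2 - 1

Working:
[1] cascade K3, K4 gives -1
[2] collapse the loop (K2 forward, (K3*K4) return) gives 1/(s - 2)
[3] cascade K1, [K2/(1+K2*(K3*K4))] gives (-3*s - 4)/(4*s^2 - 6*s - 4)
Step 3 gives the fully reduced T(s), with no common factor left to cancel. The denominator's leading coefficient is 4, so divide each of its coefficients by 4 to get the monic form.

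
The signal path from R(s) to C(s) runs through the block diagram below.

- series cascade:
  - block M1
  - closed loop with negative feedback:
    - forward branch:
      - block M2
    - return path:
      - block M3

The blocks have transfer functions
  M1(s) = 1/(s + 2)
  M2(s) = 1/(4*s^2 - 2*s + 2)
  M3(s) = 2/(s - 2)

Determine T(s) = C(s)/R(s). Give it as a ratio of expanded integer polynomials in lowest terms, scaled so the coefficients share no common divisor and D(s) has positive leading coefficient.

The answer is (s - 2)/(4*s^4 - 2*s^3 - 14*s^2 + 10*s - 4).

Reasoning:
[1] collapse the loop (M2 forward, M3 return) -> (s - 2)/(4*s^3 - 10*s^2 + 6*s - 2)
[2] cascade M1, [M2/(1+M2*M3)]; the result is T(s) itself (integer coefficients, no common factor, positive leading denominator coefficient)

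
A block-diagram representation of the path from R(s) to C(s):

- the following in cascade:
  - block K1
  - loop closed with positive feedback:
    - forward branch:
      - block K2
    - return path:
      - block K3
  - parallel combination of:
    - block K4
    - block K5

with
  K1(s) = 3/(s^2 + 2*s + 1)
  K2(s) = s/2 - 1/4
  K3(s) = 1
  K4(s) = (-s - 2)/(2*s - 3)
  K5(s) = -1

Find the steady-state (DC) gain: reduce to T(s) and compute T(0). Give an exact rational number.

Step 1 - feedback reduction of K2, K3 -> (1 - 2*s)/(2*s - 5)
Step 2 - add K4, K5 (parallel) -> (1 - 3*s)/(2*s - 3)
Step 3 - multiply K1, [K2/(1-K2*K3)], (K4+K5) (series) -> (18*s^2 - 15*s + 3)/(4*s^4 - 8*s^3 - 13*s^2 + 14*s + 15)
DC gain: substitute s = 0 into T(s) from step 3: T(0) = 3/15 = 1/5.

Therefore the answer is 1/5.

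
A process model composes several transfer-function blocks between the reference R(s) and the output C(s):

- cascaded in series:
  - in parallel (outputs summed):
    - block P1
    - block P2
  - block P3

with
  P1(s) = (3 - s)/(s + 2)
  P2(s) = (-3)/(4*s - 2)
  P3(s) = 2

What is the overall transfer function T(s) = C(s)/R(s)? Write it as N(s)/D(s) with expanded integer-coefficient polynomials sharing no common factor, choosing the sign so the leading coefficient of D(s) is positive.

First reduce the diagram to T(s).

(1) sum the parallel branches P1, P2, giving (-4*s^2 + 11*s - 12)/(4*s^2 + 6*s - 4)
(2) combine (P1+P2), P3 in series: this yields T(s), and no further normalization is needed

Answer: (-4*s^2 + 11*s - 12)/(2*s^2 + 3*s - 2)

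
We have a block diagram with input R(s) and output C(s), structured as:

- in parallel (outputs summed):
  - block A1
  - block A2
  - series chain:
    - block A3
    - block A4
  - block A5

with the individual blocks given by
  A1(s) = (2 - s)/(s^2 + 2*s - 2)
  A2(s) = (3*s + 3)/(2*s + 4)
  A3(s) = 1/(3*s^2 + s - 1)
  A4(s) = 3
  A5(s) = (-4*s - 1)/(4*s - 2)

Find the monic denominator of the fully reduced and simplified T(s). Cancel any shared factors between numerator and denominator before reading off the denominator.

First reduce the diagram to T(s).

Step 1: multiply A3, A4 (series): 3/(3*s^2 + s - 1)
Step 2: reduce the parallel group A1, A2, (A3*A4), A5: (6*s^6 - 16*s^5 - 53*s^4 + 83*s^3 + 43*s^2 - 76*s + 22)/(12*s^6 + 46*s^5 + 10*s^4 - 74*s^3 + 4*s^2 + 28*s - 8)
Step 2 gives the fully reduced T(s), with no common factor left to cancel. The denominator's leading coefficient is 12, so divide each of its coefficients by 12 to get the monic form.

Answer: s^6 + 23*s^5/6 + 5*s^4/6 - 37*s^3/6 + s^2/3 + 7*s/3 - 2/3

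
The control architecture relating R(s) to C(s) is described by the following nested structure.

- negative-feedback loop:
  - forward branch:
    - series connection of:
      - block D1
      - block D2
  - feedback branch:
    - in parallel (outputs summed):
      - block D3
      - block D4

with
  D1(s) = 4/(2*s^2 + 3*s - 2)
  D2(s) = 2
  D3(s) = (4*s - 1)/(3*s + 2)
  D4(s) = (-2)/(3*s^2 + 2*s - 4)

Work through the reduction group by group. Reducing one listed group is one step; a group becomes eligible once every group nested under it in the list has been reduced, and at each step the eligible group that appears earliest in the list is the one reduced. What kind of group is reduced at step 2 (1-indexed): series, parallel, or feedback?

Step 1. multiply D1, D2 (series)
Step 2. reduce the parallel group D3, D4
Step 3. feedback reduction of (D1*D2), (D3+D4)
At step 2 the group reduced is parallel.

Therefore the answer is parallel.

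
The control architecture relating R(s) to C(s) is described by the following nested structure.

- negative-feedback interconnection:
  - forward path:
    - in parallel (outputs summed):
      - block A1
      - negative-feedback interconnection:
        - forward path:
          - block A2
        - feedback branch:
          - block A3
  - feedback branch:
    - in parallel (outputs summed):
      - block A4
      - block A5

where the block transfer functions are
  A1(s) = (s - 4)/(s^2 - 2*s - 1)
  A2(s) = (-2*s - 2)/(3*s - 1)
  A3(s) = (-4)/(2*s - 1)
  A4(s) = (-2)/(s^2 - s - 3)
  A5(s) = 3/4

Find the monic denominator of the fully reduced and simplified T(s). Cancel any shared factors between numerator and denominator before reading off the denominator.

Step 1: collapse the loop (A2 forward, A3 return) gives (-4*s^2 - 2*s + 2)/(6*s^2 + 3*s + 9)
Step 2: reduce the parallel group A1, [A2/(1+A2*A3)] gives (-4*s^4 + 12*s^3 - 11*s^2 - 5*s - 38)/(6*s^4 - 9*s^3 - 3*s^2 - 21*s - 9)
Step 3: reduce the parallel group A4, A5 gives (3*s^2 - 3*s - 17)/(4*s^2 - 4*s - 12)
Step 4: feedback reduction of (A1+[A2/(1+A2*A3)]), (A4+A5) gives (-16*s^6 + 64*s^5 - 44*s^4 - 120*s^3 + 212*s + 456)/(12*s^6 - 12*s^5 - 49*s^4 - 150*s^3 + 172*s^2 + 487*s + 754)
The result of step 4 is T(s) in lowest terms. Its denominator has leading coefficient 12; dividing the denominator through by 12 makes it monic.

Therefore the answer is s^6 - s^5 - 49*s^4/12 - 25*s^3/2 + 43*s^2/3 + 487*s/12 + 377/6.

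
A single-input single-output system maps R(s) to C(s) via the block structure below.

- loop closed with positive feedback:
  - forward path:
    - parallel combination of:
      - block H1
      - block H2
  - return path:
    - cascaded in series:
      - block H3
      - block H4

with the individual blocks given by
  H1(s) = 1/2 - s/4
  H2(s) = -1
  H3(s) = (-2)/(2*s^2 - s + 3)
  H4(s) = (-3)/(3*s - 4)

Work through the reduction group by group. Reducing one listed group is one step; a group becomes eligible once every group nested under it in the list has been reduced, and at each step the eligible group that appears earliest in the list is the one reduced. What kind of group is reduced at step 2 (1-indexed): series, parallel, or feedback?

[1] combine H1, H2 in parallel
[2] combine H3, H4 in series
[3] apply the feedback formula to (H1+H2), (H3*H4)
At step 2 the group reduced is series.

Hence the answer: series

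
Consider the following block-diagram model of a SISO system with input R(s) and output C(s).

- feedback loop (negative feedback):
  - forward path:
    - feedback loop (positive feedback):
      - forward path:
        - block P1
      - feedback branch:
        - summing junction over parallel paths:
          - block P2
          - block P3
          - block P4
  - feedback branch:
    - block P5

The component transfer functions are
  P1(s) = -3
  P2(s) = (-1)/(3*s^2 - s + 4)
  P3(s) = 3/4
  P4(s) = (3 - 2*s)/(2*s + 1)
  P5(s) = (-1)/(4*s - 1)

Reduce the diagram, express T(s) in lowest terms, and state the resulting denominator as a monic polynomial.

Reducing step by step:

1. reduce the parallel group P2, P3, P4 -> (-6*s^3 + 47*s^2 - 31*s + 56)/(24*s^3 + 4*s^2 + 28*s + 16)
2. reduce the feedback loop with forward P1 and return (P2+P3+P4) -> (-72*s^3 - 12*s^2 - 84*s - 48)/(6*s^3 + 145*s^2 - 65*s + 184)
3. collapse the loop ([P1/(1-P1*(P2+P3+P4))] forward, P5 return) -> (-288*s^4 + 24*s^3 - 324*s^2 - 108*s + 48)/(24*s^4 + 646*s^3 - 393*s^2 + 885*s - 136)
No further cancellation is possible in the step-3 result, so that is T(s). Its denominator becomes monic after dividing by the leading coefficient 24.

Answer: s^4 + 323*s^3/12 - 131*s^2/8 + 295*s/8 - 17/3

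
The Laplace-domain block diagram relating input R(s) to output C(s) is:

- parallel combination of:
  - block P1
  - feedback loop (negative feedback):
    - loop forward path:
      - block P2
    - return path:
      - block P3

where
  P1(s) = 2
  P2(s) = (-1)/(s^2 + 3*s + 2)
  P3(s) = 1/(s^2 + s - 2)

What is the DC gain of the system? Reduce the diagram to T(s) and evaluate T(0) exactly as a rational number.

First reduce the diagram to T(s).

Step 1: apply the feedback formula to P2, P3 gives (-s^2 - s + 2)/(s^4 + 4*s^3 + 3*s^2 - 4*s - 5)
Step 2: reduce the parallel group P1, [P2/(1+P2*P3)] gives (2*s^4 + 8*s^3 + 5*s^2 - 9*s - 8)/(s^4 + 4*s^3 + 3*s^2 - 4*s - 5)
Evaluating the step-2 result (the overall T(s)) at s = 0 gives T(0) = -8/(-5) = 8/5.

Answer: 8/5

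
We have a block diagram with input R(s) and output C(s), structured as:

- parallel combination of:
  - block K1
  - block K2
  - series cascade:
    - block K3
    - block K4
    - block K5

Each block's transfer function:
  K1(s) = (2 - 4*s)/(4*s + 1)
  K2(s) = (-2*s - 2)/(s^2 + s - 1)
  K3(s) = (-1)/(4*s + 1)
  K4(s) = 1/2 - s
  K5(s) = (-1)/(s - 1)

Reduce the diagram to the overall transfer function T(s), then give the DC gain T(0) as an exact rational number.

Step 1 - cascade K3, K4, K5 gives (1 - 2*s)/(8*s^2 - 6*s - 2)
Step 2 - reduce the parallel group K1, K2, (K3*K4*K5) gives (-8*s^4 - 14*s^3 + 11*s^2 + 3*s + 7)/(8*s^4 + 2*s^3 - 16*s^2 + 4*s + 2)
DC gain: substitute s = 0 into T(s) from step 2: T(0) = 7/2.

Therefore the answer is 7/2.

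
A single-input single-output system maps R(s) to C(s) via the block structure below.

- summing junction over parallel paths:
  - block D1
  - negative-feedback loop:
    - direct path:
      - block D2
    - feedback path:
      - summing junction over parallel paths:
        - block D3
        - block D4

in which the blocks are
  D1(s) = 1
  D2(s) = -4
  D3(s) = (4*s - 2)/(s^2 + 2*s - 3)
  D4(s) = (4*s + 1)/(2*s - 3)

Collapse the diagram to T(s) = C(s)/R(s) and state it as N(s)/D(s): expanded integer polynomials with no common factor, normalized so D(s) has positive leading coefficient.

Step 1. combine D3, D4 in parallel -> (4*s^3 + 17*s^2 - 26*s + 3)/(2*s^3 + s^2 - 12*s + 9)
Step 2. collapse the loop (D2 forward, (D3+D4) return) -> (8*s^3 + 4*s^2 - 48*s + 36)/(14*s^3 + 67*s^2 - 92*s + 3)
Step 3. combine D1, [D2/(1+D2*(D3+D4))] in parallel: this yields T(s), and no further normalization is needed

Final answer: (22*s^3 + 71*s^2 - 140*s + 39)/(14*s^3 + 67*s^2 - 92*s + 3)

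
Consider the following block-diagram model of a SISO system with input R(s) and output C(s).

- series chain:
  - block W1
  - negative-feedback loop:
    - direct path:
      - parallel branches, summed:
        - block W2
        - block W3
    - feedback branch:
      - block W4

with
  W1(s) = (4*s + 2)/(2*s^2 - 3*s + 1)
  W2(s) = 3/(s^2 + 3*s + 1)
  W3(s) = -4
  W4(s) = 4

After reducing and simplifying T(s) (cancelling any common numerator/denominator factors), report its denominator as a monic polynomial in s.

Reducing step by step:

Step 1: parallel reduction of W2, W3, giving (-4*s^2 - 12*s - 1)/(s^2 + 3*s + 1)
Step 2: collapse the loop ((W2+W3) forward, W4 return), giving (4*s^2 + 12*s + 1)/(15*s^2 + 45*s + 3)
Step 3: multiply W1, [(W2+W3)/(1+(W2+W3)*W4)] (series), giving (16*s^3 + 56*s^2 + 28*s + 2)/(30*s^4 + 45*s^3 - 114*s^2 + 36*s + 3)
No further cancellation is possible in the step-3 result, so that is T(s). Its denominator becomes monic after dividing by the leading coefficient 30.

Answer: s^4 + 3*s^3/2 - 19*s^2/5 + 6*s/5 + 1/10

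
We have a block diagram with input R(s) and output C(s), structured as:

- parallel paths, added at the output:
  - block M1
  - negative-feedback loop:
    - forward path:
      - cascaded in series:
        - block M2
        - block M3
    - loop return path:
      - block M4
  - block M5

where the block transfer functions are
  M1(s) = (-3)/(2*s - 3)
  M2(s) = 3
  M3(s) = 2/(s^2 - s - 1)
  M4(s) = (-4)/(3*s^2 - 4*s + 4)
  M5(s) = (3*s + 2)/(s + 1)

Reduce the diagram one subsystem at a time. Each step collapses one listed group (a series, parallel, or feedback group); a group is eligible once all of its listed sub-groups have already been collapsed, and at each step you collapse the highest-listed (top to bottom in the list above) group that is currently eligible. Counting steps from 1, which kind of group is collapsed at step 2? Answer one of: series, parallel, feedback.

Answer: feedback

Working:
1. cascade M2, M3
2. collapse the loop ((M2*M3) forward, M4 return)
3. combine M1, [(M2*M3)/(1+(M2*M3)*M4)], M5 in parallel
Step 2: feedback.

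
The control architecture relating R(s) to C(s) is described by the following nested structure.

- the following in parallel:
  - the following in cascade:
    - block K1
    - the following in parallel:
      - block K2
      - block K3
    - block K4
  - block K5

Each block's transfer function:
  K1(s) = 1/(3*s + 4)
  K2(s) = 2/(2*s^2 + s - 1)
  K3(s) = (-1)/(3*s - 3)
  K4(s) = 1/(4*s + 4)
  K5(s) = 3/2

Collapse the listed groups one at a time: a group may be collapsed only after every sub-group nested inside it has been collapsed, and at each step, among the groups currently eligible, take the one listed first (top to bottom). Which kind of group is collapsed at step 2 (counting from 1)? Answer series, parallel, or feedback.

Step 1: combine K2, K3 in parallel
Step 2: series reduction of K1, (K2+K3), K4
Step 3: parallel reduction of (K1*(K2+K3)*K4), K5
At step 2 the group reduced is series.

Final answer: series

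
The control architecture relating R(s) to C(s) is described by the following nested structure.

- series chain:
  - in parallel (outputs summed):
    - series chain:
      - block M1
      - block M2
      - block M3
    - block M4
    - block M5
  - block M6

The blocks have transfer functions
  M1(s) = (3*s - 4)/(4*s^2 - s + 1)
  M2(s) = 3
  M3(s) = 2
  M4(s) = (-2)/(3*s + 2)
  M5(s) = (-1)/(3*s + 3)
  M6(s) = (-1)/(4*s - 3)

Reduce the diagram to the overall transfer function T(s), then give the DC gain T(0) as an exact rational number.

The answer is -76/9.

Reasoning:
Step 1: cascade M1, M2, M3: (18*s - 24)/(4*s^2 - s + 1)
Step 2: sum the parallel branches (M1*M2*M3), M4, M5: (126*s^3 + 31*s^2 - 253*s - 152)/(36*s^4 + 51*s^3 + 18*s^2 + 9*s + 6)
Step 3: cascade ((M1*M2*M3)+M4+M5), M6: (-126*s^3 - 31*s^2 + 253*s + 152)/(144*s^5 + 96*s^4 - 81*s^3 - 18*s^2 - 3*s - 18)
Evaluating the step-3 result (the overall T(s)) at s = 0 gives T(0) = 152/(-18) = -76/9.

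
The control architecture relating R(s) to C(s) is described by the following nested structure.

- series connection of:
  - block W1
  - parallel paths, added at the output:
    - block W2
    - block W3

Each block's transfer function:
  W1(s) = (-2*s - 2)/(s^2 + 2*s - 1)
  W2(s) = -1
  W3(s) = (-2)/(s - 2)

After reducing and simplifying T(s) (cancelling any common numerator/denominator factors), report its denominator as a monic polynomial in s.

(1) sum the parallel branches W2, W3, giving (-s)/(s - 2)
(2) series reduction of W1, (W2+W3), giving (2*s^2 + 2*s)/(s^3 - 5*s + 2)
T(s) is the step-2 result (common factors already cancelled). Leading coefficient of the denominator: 1, so no rescaling is needed.

Therefore the answer is s^3 - 5*s + 2.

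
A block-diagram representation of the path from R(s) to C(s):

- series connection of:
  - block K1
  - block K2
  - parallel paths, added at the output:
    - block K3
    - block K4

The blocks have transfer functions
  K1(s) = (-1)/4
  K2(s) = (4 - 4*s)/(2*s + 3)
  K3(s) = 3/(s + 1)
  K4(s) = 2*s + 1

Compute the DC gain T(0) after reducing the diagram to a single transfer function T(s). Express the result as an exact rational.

(1) add K3, K4 (parallel); result (2*s^2 + 3*s + 4)/(s + 1)
(2) cascade K1, K2, (K3+K4); result (2*s^3 + s^2 + s - 4)/(2*s^2 + 5*s + 3)
DC gain: substitute s = 0 into T(s) from step 2: T(0) = -4/3.

Hence the answer: -4/3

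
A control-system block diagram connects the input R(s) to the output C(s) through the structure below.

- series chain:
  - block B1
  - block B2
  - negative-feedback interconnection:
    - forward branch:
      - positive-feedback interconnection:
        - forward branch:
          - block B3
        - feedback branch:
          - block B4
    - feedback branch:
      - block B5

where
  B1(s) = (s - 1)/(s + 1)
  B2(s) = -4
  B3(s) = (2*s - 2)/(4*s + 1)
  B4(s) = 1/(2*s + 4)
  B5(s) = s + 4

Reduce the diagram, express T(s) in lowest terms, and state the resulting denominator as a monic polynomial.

Reducing step by step:

[1] close the feedback loop around B3, B4 = (2*s^2 + 2*s - 4)/(4*s^2 + 8*s + 3)
[2] close the feedback loop around [B3/(1-B3*B4)], B5 = (2*s^2 + 2*s - 4)/(2*s^3 + 14*s^2 + 12*s - 13)
[3] multiply B1, B2, [[B3/(1-B3*B4)]/(1+[B3/(1-B3*B4)]*B5)] (series) = (-8*s^3 + 24*s - 16)/(2*s^4 + 16*s^3 + 26*s^2 - s - 13)
That last expression is T(s), already simplified. Scaling its denominator by 1/2 (the reciprocal of the leading coefficient) yields the monic denominator.

Answer: s^4 + 8*s^3 + 13*s^2 - s/2 - 13/2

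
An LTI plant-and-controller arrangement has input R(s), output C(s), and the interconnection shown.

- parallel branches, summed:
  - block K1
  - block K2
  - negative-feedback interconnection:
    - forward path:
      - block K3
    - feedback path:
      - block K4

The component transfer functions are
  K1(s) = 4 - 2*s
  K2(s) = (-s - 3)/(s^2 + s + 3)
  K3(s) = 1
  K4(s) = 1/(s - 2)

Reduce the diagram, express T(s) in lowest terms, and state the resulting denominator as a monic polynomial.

Answer: s^3 + 2*s - 3

Working:
(1) reduce the feedback loop with forward K3 and return K4 gives (s - 2)/(s - 1)
(2) reduce the parallel group K1, K2, [K3/(1+K3*K4)] gives (-2*s^4 + 5*s^3 - 6*s^2 + 13*s - 15)/(s^3 + 2*s - 3)
That last expression is T(s), already simplified, and its denominator is already monic.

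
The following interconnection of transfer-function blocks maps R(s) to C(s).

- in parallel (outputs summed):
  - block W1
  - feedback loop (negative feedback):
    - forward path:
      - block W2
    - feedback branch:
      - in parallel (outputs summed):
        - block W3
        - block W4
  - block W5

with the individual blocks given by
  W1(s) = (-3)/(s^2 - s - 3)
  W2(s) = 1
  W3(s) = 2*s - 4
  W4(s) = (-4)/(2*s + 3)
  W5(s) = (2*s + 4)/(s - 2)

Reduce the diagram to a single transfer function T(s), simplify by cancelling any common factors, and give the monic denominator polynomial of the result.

[1] reduce the parallel group W3, W4, giving (4*s^2 - 2*s - 16)/(2*s + 3)
[2] collapse the loop (W2 forward, (W3+W4) return), giving (2*s + 3)/(4*s^2 - 13)
[3] combine W1, [W2/(1+W2*(W3+W4))], W5 in parallel, giving (8*s^5 + 10*s^4 - 81*s^3 - 61*s^2 + 178*s + 96)/(4*s^5 - 12*s^4 - 17*s^3 + 63*s^2 + 13*s - 78)
That last expression is T(s), already simplified. Scaling its denominator by 1/4 (the reciprocal of the leading coefficient) yields the monic denominator.

Hence the answer: s^5 - 3*s^4 - 17*s^3/4 + 63*s^2/4 + 13*s/4 - 39/2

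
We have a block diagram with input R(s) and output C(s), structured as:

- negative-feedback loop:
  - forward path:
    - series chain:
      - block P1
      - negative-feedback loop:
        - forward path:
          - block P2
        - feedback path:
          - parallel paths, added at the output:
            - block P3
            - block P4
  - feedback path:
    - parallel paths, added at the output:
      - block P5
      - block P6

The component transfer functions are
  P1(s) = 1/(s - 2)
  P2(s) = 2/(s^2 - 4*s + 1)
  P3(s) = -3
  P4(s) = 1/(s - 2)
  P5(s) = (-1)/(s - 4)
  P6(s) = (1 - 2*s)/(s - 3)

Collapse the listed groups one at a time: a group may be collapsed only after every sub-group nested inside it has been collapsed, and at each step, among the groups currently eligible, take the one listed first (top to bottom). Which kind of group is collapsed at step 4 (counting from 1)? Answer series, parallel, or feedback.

Step 1. add P3, P4 (parallel)
Step 2. reduce the feedback loop with forward P2 and return (P3+P4)
Step 3. combine P1, [P2/(1+P2*(P3+P4))] in series
Step 4. parallel reduction of P5, P6
Step 5. feedback reduction of (P1*[P2/(1+P2*(P3+P4))]), (P5+P6)
Step 4: parallel.

Hence the answer: parallel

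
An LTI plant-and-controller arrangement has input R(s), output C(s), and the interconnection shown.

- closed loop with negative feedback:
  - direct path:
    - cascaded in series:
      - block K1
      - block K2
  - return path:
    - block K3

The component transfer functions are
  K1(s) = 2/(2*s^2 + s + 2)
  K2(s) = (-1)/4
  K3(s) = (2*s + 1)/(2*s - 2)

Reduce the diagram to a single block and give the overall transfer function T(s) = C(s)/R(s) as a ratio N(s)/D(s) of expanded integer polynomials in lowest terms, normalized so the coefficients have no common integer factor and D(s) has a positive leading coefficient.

1. reduce the series chain K1, K2: (-1)/(4*s^2 + 2*s + 4)
2. reduce the feedback loop with forward (K1*K2) and return K3 - this is the overall T(s), already in the required normalized form

Final answer: (2 - 2*s)/(8*s^3 - 4*s^2 + 2*s - 9)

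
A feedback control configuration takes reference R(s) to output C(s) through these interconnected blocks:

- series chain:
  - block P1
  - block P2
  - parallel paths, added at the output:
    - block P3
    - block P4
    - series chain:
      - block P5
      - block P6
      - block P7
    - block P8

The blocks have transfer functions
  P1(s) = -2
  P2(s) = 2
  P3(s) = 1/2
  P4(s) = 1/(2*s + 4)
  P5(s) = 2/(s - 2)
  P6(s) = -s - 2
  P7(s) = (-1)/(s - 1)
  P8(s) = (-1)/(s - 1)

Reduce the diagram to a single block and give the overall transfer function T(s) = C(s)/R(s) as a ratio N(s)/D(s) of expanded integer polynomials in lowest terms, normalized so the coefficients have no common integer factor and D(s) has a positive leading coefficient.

The answer is (-2*s^3 - 4*s^2 - 18*s - 60)/(s^3 - s^2 - 4*s + 4).

Reasoning:
Step 1 - multiply P5, P6, P7 (series) gives (2*s + 4)/(s^2 - 3*s + 2)
Step 2 - combine P3, P4, (P5*P6*P7), P8 in parallel gives (s^3 + 2*s^2 + 9*s + 30)/(2*s^3 - 2*s^2 - 8*s + 8)
Step 3 - combine P1, P2, (P3+P4+(P5*P6*P7)+P8) in series: this yields T(s), and no further normalization is needed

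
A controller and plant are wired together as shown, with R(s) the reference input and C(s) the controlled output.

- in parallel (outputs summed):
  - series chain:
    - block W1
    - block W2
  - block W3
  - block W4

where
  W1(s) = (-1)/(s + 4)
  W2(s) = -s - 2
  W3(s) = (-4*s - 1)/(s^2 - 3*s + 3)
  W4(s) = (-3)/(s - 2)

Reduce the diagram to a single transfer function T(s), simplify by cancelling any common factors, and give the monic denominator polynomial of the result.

Step 1: series reduction of W1, W2; result (s + 2)/(s + 4)
Step 2: sum the parallel branches (W1*W2), W3, W4; result (s^4 - 10*s^3 - 13*s^2 + 69*s - 40)/(s^4 - s^3 - 11*s^2 + 30*s - 24)
Step 2 gives the fully reduced T(s), with no common factor left to cancel. The denominator is already monic (leading coefficient 1).

Final answer: s^4 - s^3 - 11*s^2 + 30*s - 24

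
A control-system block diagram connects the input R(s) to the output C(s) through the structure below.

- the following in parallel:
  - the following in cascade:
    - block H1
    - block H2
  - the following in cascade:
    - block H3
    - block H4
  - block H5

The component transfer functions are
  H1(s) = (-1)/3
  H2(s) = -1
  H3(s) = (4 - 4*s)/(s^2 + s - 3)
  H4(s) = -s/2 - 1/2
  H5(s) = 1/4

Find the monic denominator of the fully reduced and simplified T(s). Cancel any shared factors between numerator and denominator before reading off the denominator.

Reducing step by step:

Step 1: combine H1, H2 in series -> 1/3
Step 2: combine H3, H4 in series -> (2*s^2 - 2)/(s^2 + s - 3)
Step 3: reduce the parallel group (H1*H2), (H3*H4), H5 -> (31*s^2 + 7*s - 45)/(12*s^2 + 12*s - 36)
The result of step 3 is T(s) in lowest terms. Its denominator has leading coefficient 12; dividing the denominator through by 12 makes it monic.

Answer: s^2 + s - 3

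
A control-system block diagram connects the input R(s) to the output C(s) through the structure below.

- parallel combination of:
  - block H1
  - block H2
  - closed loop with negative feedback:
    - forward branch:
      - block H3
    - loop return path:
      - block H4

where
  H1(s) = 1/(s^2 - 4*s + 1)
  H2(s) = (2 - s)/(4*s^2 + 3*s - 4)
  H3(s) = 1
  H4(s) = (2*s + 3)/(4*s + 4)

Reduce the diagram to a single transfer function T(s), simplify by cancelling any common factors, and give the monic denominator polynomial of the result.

Step 1. reduce the feedback loop with forward H3 and return H4 = (4*s + 4)/(6*s + 7)
Step 2. combine H1, H2, [H3/(1+H3*H4)] in parallel = (16*s^5 - 42*s^4 - 47*s^3 + 62*s^2 + 6*s - 30)/(24*s^5 - 50*s^4 - 163*s^3 + 30*s^2 + 109*s - 28)
No further cancellation is possible in the step-2 result, so that is T(s). Its denominator becomes monic after dividing by the leading coefficient 24.

Hence the answer: s^5 - 25*s^4/12 - 163*s^3/24 + 5*s^2/4 + 109*s/24 - 7/6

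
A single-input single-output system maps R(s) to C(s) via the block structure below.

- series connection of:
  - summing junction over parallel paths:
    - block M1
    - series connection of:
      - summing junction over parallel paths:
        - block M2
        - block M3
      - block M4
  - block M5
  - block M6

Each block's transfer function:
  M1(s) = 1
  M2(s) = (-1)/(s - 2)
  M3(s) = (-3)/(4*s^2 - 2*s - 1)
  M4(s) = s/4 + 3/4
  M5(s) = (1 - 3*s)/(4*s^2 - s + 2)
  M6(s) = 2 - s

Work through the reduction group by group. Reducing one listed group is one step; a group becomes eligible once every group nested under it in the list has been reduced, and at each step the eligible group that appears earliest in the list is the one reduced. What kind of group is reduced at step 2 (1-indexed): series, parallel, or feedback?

Step 1 - add M2, M3 (parallel)
Step 2 - series reduction of (M2+M3), M4
Step 3 - reduce the parallel group M1, ((M2+M3)*M4)
Step 4 - reduce the series chain (M1+((M2+M3)*M4)), M5, M6
Step 2 collapses a series group.

Answer: series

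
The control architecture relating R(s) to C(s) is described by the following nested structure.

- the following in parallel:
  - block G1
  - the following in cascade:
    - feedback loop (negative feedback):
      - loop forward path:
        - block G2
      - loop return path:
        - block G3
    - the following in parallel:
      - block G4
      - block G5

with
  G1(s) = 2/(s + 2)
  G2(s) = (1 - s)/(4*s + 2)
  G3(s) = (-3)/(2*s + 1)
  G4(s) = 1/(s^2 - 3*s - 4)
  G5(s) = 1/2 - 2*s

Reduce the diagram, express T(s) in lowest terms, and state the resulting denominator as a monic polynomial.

(1) feedback reduction of G2, G3 gives (-2*s^2 + s + 1)/(8*s^2 + 11*s - 1)
(2) combine G4, G5 in parallel gives (-4*s^3 + 13*s^2 + 13*s - 2)/(2*s^2 - 6*s - 8)
(3) multiply [G2/(1+G2*G3)], (G4+G5) (series) gives (8*s^5 - 30*s^4 - 17*s^3 + 30*s^2 + 11*s - 2)/(16*s^4 - 26*s^3 - 132*s^2 - 82*s + 8)
(4) add G1, ([G2/(1+G2*G3)]*(G4+G5)) (parallel) gives (8*s^6 - 14*s^5 - 45*s^4 - 56*s^3 - 193*s^2 - 144*s + 12)/(16*s^5 + 6*s^4 - 184*s^3 - 346*s^2 - 156*s + 16)
T(s) is the step-4 result (common factors already cancelled). Leading coefficient of the denominator: 16. Divide through by 16 for the monic polynomial.

Hence the answer: s^5 + 3*s^4/8 - 23*s^3/2 - 173*s^2/8 - 39*s/4 + 1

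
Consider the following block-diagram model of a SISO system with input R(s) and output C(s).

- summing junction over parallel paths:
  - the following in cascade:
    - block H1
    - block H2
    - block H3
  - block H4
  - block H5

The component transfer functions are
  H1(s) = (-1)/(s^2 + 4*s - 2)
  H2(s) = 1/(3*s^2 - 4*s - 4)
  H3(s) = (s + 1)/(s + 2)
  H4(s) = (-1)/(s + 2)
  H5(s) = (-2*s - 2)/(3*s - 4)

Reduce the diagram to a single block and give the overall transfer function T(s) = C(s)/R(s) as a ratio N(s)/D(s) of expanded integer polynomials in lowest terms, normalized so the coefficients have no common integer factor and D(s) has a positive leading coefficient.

Reducing step by step:

1. cascade H1, H2, H3: (-s - 1)/(3*s^5 + 14*s^4 - 10*s^3 - 60*s^2 - 8*s + 16)
2. combine (H1*H2*H3), H4, H5 in parallel, giving the overall T(s)

Answer: (-6*s^6 - 43*s^5 - 20*s^4 + 250*s^3 + 53*s^2 - 71*s + 4)/(9*s^6 + 30*s^5 - 86*s^4 - 140*s^3 + 216*s^2 + 80*s - 64)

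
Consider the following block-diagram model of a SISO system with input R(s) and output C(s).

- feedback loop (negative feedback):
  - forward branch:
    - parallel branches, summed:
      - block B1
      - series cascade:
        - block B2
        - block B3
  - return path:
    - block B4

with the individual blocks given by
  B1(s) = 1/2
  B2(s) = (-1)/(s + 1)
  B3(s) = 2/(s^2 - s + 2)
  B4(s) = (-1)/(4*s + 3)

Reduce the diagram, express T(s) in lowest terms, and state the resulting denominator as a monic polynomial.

Answer: s^4 + 5*s^3/8 + s^2 + 21*s/8 + 7/4

Working:
[1] multiply B2, B3 (series); result (-2)/(s^3 + s + 2)
[2] sum the parallel branches B1, (B2*B3); result (s^3 + s - 2)/(2*s^3 + 2*s + 4)
[3] collapse the loop ((B1+(B2*B3)) forward, B4 return); result (4*s^4 + 3*s^3 + 4*s^2 - 5*s - 6)/(8*s^4 + 5*s^3 + 8*s^2 + 21*s + 14)
Step 3 gives the fully reduced T(s), with no common factor left to cancel. The denominator's leading coefficient is 8, so divide each of its coefficients by 8 to get the monic form.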